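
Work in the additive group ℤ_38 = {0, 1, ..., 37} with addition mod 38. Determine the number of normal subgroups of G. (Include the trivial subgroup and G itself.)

4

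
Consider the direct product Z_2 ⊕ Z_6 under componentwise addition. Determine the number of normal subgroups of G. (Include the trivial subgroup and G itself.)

G is abelian, so every subgroup is normal.
G has 10 subgroups in total, hence 10 normal subgroups.

10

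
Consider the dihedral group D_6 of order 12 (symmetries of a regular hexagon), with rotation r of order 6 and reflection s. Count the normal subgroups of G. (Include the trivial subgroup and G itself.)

G has 16 subgroups. Checking conjugation-invariance by order — order 1: 1/1 normal; order 2: 1/7 normal; order 3: 1/1 normal; order 4: 0/3 normal; order 6: 3/3 normal; order 12: 1/1 normal.
Total normal subgroups: 7.

7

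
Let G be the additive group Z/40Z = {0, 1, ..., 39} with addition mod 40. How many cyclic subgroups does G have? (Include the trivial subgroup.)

Group the elements of G by the cyclic subgroup they generate; each cyclic subgroup of order d accounts for φ(d) elements.
Cyclic subgroups by order — order 1: 1; order 2: 1; order 4: 1; order 5: 1; order 8: 1; order 10: 1; order 20: 1; order 40: 1.
Total: 8.

8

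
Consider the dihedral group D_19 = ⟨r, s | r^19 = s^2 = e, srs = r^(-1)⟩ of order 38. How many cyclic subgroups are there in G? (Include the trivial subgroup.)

21

Group the elements of G by the cyclic subgroup they generate; each cyclic subgroup of order d accounts for φ(d) elements.
Cyclic subgroups by order — order 1: 1; order 2: 19; order 19: 1.
Total: 21.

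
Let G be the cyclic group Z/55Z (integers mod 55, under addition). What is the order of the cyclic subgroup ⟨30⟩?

In Z/55Z, the order of an element a is n/gcd(a, n).
gcd(30, 55) = 5, so |⟨30⟩| = 55/5 = 11.

11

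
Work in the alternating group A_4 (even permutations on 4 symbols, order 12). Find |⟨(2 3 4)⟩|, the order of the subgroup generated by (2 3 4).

3

Computing powers of (2 3 4): the smallest k with ((2 3 4))^k = e is k = 3.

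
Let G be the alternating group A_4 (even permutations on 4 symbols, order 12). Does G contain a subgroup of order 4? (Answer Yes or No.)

4 | 12. A subgroup of order 4 is {e, (1 2)(3 4), (1 3)(2 4), (1 4)(2 3)}.

Yes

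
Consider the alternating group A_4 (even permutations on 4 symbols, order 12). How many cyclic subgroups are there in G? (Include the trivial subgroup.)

8

Group the elements of G by the cyclic subgroup they generate; each cyclic subgroup of order d accounts for φ(d) elements.
Cyclic subgroups by order — order 1: 1; order 2: 3; order 3: 4.
Total: 8.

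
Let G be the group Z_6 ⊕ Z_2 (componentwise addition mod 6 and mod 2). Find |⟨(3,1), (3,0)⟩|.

|⟨(3,1)⟩| = 2 and |⟨(3,0)⟩| = 2, so |H| is a multiple of lcm(2, 2) = 2 and divides |G| = 12.
Closing under the operation: H = {(0,0), (0,1), (3,0), (3,1)}, so |H| = 4.

4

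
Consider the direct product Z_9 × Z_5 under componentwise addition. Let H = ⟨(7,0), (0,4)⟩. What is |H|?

45

|⟨(7,0)⟩| = 9 and |⟨(0,4)⟩| = 5, so |H| is a multiple of lcm(9, 5) = 45 and divides |G| = 45.
Closing {(7,0), (0,4)} under the group operation gives all of G, so |H| = 45.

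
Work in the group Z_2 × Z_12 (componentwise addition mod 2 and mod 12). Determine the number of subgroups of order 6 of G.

3

|G| = 24 and 6 | 24, so subgroups of order 6 are possible by Lagrange.
The subgroups of order 6 are: {(0,0), (0,2), (0,4), (0,6), (0,8), (0,10)}; {(0,0), (0,4), (0,8), (1,0), (1,4), (1,8)}; {(0,0), (0,4), (0,8), (1,2), (1,6), (1,10)}.
So G has 3 subgroups of order 6.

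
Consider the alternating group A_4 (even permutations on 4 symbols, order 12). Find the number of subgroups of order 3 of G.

|G| = 12 and 3 | 12, so subgroups of order 3 are possible by Lagrange.
The subgroups of order 3 are: {e, (1 2 3), (1 3 2)}; {e, (1 2 4), (1 4 2)}; {e, (1 3 4), (1 4 3)}; {e, (2 3 4), (2 4 3)}.
So G has 4 subgroups of order 3.

4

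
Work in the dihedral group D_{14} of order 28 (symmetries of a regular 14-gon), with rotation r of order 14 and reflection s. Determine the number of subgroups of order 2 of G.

15

|G| = 28 and 2 | 28, so subgroups of order 2 are possible by Lagrange.
The subgroups of order 2 are: {e, r^10s}; {e, r^11s}; {e, r^12s}; {e, r^13s}; … (15 in all).
So G has 15 subgroups of order 2.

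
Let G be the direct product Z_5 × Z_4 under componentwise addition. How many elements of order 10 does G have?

4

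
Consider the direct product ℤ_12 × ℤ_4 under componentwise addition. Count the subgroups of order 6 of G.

3

|G| = 48 and 6 | 48, so subgroups of order 6 are possible by Lagrange.
The subgroups of order 6 are: {(0,0), (0,2), (4,0), (4,2), (8,0), (8,2)}; {(0,0), (2,0), (4,0), (6,0), (8,0), (10,0)}; {(0,0), (2,2), (4,0), (6,2), (8,0), (10,2)}.
So G has 3 subgroups of order 6.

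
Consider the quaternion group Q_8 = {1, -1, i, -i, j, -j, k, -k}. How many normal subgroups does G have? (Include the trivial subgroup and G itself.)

6

G has 6 subgroups. Checking conjugation-invariance by order — order 1: 1/1 normal; order 2: 1/1 normal; order 4: 3/3 normal; order 8: 1/1 normal.
Total normal subgroups: 6.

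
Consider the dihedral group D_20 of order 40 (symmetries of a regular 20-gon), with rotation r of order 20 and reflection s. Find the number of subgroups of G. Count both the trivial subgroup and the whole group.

48

|G| = 40, so by Lagrange every subgroup order divides 40. Divisors: 1, 2, 4, 5, 8, 10, 20, 40.
Subgroups by order — order 1: 1; order 2: 21; order 4: 11; order 5: 1; order 8: 5; order 10: 5; order 20: 3; order 40: 1.
Total: 1 + 21 + 11 + 1 + 5 + 5 + 3 + 1 = 48.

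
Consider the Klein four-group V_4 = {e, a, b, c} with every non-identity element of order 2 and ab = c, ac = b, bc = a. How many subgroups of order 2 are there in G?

3

|G| = 4 and 2 | 4, so subgroups of order 2 are possible by Lagrange.
The subgroups of order 2 are: {e, a}; {e, b}; {e, c}.
So G has 3 subgroups of order 2.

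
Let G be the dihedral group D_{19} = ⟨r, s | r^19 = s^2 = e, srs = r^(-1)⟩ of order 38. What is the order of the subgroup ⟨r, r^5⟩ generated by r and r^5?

19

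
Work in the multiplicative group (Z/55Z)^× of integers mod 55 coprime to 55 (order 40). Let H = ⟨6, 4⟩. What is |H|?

20

|⟨6⟩| = 10 and |⟨4⟩| = 10, so |H| is a multiple of lcm(10, 10) = 10 and divides |G| = 40.
Closing under the operation: H = {1, 4, 6, 9, 14, 16, 19, 21, 24, 26, 29, 31, 34, 36, 39, 41, 46, 49, 51, 54}, so |H| = 20.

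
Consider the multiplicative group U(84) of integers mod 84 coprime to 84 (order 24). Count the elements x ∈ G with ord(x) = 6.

Enumerating element orders in G gives 14 elements of order 6.

14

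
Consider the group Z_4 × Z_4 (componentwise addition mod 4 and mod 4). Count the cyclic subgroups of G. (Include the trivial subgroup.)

A cyclic subgroup of order d is generated by each of its φ(d) elements of order d, so the cyclic subgroups of order d number (#elements of order d)/φ(d).
Cyclic subgroups by order — order 1: 1; order 2: 3; order 4: 6.
Total: 10.

10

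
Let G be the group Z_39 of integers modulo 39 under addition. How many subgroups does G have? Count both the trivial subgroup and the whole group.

4

A cyclic group of order 39 has exactly one subgroup for each divisor of 39.
Divisors of 39: 1, 3, 13, 39.
So Z_39 has 4 subgroups.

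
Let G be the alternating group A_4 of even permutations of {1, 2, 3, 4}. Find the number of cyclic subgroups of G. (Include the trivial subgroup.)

8

Group the elements of G by the cyclic subgroup they generate; each cyclic subgroup of order d accounts for φ(d) elements.
Cyclic subgroups by order — order 1: 1; order 2: 3; order 3: 4.
Total: 8.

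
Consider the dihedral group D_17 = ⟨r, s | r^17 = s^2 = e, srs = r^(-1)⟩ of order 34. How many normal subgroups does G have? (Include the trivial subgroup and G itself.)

3

G has 20 subgroups. Checking conjugation-invariance by order — order 1: 1/1 normal; order 2: 0/17 normal; order 17: 1/1 normal; order 34: 1/1 normal.
Total normal subgroups: 3.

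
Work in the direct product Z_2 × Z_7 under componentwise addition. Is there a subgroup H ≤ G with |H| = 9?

9 does not divide |G| = 14, so by Lagrange no subgroup of order 9 exists.

No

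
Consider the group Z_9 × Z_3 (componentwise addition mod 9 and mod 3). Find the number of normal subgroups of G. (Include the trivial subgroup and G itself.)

G is abelian, so every subgroup is normal.
G has 10 subgroups in total, hence 10 normal subgroups.

10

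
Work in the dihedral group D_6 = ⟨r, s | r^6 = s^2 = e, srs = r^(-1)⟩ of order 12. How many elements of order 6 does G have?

2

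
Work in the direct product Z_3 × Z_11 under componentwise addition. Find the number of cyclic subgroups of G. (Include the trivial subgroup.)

4

Each element a generates a cyclic subgroup ⟨a⟩; distinct elements may generate the same one (a cyclic group of order d has φ(d) generators).
Cyclic subgroups by order — order 1: 1; order 3: 1; order 11: 1; order 33: 1.
Total: 4.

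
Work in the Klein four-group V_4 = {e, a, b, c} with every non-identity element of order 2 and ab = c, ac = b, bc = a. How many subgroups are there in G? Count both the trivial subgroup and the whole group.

5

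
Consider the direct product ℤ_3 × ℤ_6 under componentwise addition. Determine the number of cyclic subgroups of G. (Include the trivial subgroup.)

10

A cyclic subgroup of order d is generated by each of its φ(d) elements of order d, so the cyclic subgroups of order d number (#elements of order d)/φ(d).
Cyclic subgroups by order — order 1: 1; order 2: 1; order 3: 4; order 6: 4.
Total: 10.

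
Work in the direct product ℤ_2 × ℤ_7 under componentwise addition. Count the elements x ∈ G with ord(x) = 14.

6

An element (a,b) has order lcm(ord(a), ord(b)); count pairs with lcm equal to 14.
Enumerating gives 6 such elements.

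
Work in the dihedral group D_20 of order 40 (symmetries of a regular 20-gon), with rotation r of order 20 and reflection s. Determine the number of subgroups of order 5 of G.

1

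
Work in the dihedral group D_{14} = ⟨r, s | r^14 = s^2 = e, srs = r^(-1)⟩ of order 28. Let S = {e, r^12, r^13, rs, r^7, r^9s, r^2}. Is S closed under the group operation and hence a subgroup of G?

r^13 ∈ S but its inverse r ∉ S, so S is not a subgroup.

No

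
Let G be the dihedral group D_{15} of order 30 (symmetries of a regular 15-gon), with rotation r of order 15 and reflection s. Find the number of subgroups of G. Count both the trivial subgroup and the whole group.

28

|G| = 30, so by Lagrange every subgroup order divides 30. Divisors: 1, 2, 3, 5, 6, 10, 15, 30.
Subgroups by order — order 1: 1; order 2: 15; order 3: 1; order 5: 1; order 6: 5; order 10: 3; order 15: 1; order 30: 1.
Total: 1 + 15 + 1 + 1 + 5 + 3 + 1 + 1 = 28.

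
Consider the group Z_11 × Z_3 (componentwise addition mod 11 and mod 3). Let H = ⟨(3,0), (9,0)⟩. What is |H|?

11

|⟨(3,0)⟩| = 11 and |⟨(9,0)⟩| = 11, so |H| is a multiple of lcm(11, 11) = 11 and divides |G| = 33.
Closing under the operation: H = {(0,0), (1,0), (2,0), (3,0), (4,0), (5,0), (6,0), (7,0), (8,0), (9,0), (10,0)}, so |H| = 11.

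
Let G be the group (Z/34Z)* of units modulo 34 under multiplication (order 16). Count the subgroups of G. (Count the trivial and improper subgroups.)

5

|G| = 16, so by Lagrange every subgroup order divides 16. Divisors: 1, 2, 4, 8, 16.
Subgroups by order — order 1: 1; order 2: 1; order 4: 1; order 8: 1; order 16: 1.
Total: 1 + 1 + 1 + 1 + 1 = 5.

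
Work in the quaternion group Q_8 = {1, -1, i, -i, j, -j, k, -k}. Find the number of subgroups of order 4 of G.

3

|G| = 8 and 4 | 8, so subgroups of order 4 are possible by Lagrange.
The subgroups of order 4 are: {1, -1, i, -i}; {1, -1, j, -j}; {1, -1, k, -k}.
So G has 3 subgroups of order 4.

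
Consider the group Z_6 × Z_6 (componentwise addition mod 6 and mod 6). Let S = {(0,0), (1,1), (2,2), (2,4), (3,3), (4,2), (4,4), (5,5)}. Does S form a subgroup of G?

|S| = 8 does not divide |G| = 36, so by Lagrange S is not a subgroup.

No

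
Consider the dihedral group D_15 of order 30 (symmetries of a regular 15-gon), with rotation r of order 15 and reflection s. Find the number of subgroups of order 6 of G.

5

|G| = 30 and 6 | 30, so subgroups of order 6 are possible by Lagrange.
The subgroups of order 6 are: {e, r^5, r^10, s, r^5s, r^10s}; {e, r^5, r^10, rs, r^6s, r^11s}; {e, r^5, r^10, r^2s, r^7s, r^12s}; {e, r^5, r^10, r^3s, r^8s, r^13s}; … (5 in all).
So G has 5 subgroups of order 6.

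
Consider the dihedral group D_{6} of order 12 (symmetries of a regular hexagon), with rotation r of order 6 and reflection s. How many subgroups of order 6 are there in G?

|G| = 12 and 6 | 12, so subgroups of order 6 are possible by Lagrange.
The subgroups of order 6 are: {e, r, r^2, r^3, r^4, r^5}; {e, r^2, r^4, s, r^2s, r^4s}; {e, r^2, r^4, rs, r^3s, r^5s}.
So G has 3 subgroups of order 6.

3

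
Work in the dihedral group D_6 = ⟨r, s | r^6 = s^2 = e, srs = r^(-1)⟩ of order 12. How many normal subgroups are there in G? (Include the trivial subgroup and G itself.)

7

G has 16 subgroups. Checking conjugation-invariance by order — order 1: 1/1 normal; order 2: 1/7 normal; order 3: 1/1 normal; order 4: 0/3 normal; order 6: 3/3 normal; order 12: 1/1 normal.
Total normal subgroups: 7.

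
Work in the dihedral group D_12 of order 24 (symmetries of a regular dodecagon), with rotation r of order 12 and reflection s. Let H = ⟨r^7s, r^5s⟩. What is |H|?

|⟨r^7s⟩| = 2 and |⟨r^5s⟩| = 2, so |H| is a multiple of lcm(2, 2) = 2 and divides |G| = 24.
Closing under the operation: H = {e, r^2, r^4, r^6, r^8, r^10, rs, r^3s, r^5s, r^7s, r^9s, r^11s}, so |H| = 12.

12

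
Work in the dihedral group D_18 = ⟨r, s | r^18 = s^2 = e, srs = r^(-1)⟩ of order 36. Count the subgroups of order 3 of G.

1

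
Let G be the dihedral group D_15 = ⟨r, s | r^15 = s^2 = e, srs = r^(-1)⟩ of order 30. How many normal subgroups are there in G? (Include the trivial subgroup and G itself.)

5

G has 28 subgroups. Checking conjugation-invariance by order — order 1: 1/1 normal; order 2: 0/15 normal; order 3: 1/1 normal; order 5: 1/1 normal; order 6: 0/5 normal; order 10: 0/3 normal; order 15: 1/1 normal; order 30: 1/1 normal.
Total normal subgroups: 5.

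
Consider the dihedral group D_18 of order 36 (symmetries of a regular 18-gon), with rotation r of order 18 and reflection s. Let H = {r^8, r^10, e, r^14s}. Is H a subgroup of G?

Closure fails: r^14s · r^10 = r^4s ∉ H. So H is not a subgroup.

No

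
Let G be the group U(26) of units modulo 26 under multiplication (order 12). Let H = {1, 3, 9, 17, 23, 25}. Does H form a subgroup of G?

Yes

|H| = 6 divides |G| = 12, consistent with Lagrange.
H contains the identity, every element's inverse is in H, and H is closed under ·: it is a subgroup.
In fact H = ⟨17⟩.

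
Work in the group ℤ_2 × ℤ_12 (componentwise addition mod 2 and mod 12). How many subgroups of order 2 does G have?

|G| = 24 and 2 | 24, so subgroups of order 2 are possible by Lagrange.
The subgroups of order 2 are: {(0,0), (0,6)}; {(0,0), (1,0)}; {(0,0), (1,6)}.
So G has 3 subgroups of order 2.

3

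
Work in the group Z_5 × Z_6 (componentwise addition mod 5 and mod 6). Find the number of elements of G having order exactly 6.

2

An element (a,b) has order lcm(ord(a), ord(b)); count pairs with lcm equal to 6.
Enumerating gives 2 such elements.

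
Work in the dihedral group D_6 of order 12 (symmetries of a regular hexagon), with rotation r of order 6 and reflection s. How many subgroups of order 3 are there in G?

|G| = 12 and 3 | 12, so subgroups of order 3 are possible by Lagrange.
The subgroups of order 3 are: {e, r^2, r^4}.
So G has 1 subgroup of order 3.

1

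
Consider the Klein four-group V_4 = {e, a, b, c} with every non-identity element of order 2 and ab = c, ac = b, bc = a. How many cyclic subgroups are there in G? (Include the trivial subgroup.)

4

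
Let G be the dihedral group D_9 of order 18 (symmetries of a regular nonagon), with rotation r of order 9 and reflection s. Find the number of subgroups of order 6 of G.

3

|G| = 18 and 6 | 18, so subgroups of order 6 are possible by Lagrange.
The subgroups of order 6 are: {e, r^3, r^6, r^2s, r^5s, r^8s}; {e, r^3, r^6, s, r^3s, r^6s}; {e, r^3, r^6, rs, r^4s, r^7s}.
So G has 3 subgroups of order 6.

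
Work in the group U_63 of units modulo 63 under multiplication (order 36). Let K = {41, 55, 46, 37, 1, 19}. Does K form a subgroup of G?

19 ∈ K but its inverse 10 ∉ K, so K is not a subgroup.

No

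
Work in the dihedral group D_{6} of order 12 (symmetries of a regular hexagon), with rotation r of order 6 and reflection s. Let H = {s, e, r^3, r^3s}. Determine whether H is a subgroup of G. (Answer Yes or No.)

Yes

|H| = 4 divides |G| = 12, consistent with Lagrange.
H contains the identity, every element's inverse is in H, and H is closed under ·: it is a subgroup.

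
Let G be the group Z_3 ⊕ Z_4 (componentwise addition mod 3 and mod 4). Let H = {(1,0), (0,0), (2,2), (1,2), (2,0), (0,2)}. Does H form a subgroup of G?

|H| = 6 divides |G| = 12, consistent with Lagrange.
H contains the identity, every element's inverse is in H, and H is closed under +: it is a subgroup.
In fact H = ⟨(1,2)⟩.

Yes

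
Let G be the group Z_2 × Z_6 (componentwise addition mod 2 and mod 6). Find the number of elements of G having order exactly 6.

An element (a,b) has order lcm(ord(a), ord(b)); count pairs with lcm equal to 6.
Enumerating gives 6 such elements.

6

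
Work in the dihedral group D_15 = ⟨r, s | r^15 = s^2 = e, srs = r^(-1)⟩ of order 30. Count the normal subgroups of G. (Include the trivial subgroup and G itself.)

5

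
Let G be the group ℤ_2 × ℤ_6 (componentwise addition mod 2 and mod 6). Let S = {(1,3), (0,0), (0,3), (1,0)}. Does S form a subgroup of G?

Yes

|S| = 4 divides |G| = 12, consistent with Lagrange.
S contains the identity, every element's inverse is in S, and S is closed under +: it is a subgroup.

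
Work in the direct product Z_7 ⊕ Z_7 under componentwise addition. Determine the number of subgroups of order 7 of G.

|G| = 49 and 7 | 49, so subgroups of order 7 are possible by Lagrange.
The subgroups of order 7 are: {(0,0), (0,1), (0,2), (0,3), (0,4), (0,5), (0,6)}; {(0,0), (1,0), (2,0), (3,0), (4,0), (5,0), (6,0)}; {(0,0), (1,1), (2,2), (3,3), (4,4), (5,5), (6,6)}; {(0,0), (1,2), (2,4), (3,6), (4,1), (5,3), (6,5)}; … (8 in all).
So G has 8 subgroups of order 7.

8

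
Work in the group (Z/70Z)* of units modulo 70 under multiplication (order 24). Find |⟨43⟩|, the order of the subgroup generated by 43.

Compute successive powers of 43 mod 70: 43, 29, 57, 1; 43^4 ≡ 1 (mod 70).
So |⟨43⟩| = 4.

4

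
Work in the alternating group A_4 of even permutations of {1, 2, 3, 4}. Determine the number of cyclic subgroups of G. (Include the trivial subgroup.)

8

Group the elements of G by the cyclic subgroup they generate; each cyclic subgroup of order d accounts for φ(d) elements.
Cyclic subgroups by order — order 1: 1; order 2: 3; order 3: 4.
Total: 8.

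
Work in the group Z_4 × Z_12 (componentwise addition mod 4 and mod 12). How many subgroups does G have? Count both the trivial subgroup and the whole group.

30

|G| = 48, so by Lagrange every subgroup order divides 48. Divisors: 1, 2, 3, 4, 6, 8, 12, 16, 24, 48.
Subgroups by order — order 1: 1; order 2: 3; order 3: 1; order 4: 7; order 6: 3; order 8: 3; order 12: 7; order 16: 1; order 24: 3; order 48: 1.
Total: 1 + 3 + 1 + 7 + 3 + 3 + 7 + 1 + 3 + 1 = 30.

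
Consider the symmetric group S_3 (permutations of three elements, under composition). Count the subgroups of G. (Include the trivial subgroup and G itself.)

|G| = 6, so by Lagrange every subgroup order divides 6. Divisors: 1, 2, 3, 6.
Subgroups by order — order 1: 1; order 2: 3; order 3: 1; order 6: 1.
Total: 1 + 3 + 1 + 1 = 6.

6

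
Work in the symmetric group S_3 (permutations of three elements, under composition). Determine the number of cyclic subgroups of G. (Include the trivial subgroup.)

A cyclic subgroup of order d is generated by each of its φ(d) elements of order d, so the cyclic subgroups of order d number (#elements of order d)/φ(d).
Cyclic subgroups by order — order 1: 1; order 2: 3; order 3: 1.
Total: 5.

5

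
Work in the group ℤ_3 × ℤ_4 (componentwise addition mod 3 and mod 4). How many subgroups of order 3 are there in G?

1

|G| = 12 and 3 | 12, so subgroups of order 3 are possible by Lagrange.
The subgroups of order 3 are: {(0,0), (1,0), (2,0)}.
So G has 1 subgroup of order 3.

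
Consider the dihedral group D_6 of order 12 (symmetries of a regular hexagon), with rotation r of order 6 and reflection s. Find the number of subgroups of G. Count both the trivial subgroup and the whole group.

|G| = 12, so by Lagrange every subgroup order divides 12. Divisors: 1, 2, 3, 4, 6, 12.
Subgroups by order — order 1: 1; order 2: 7; order 3: 1; order 4: 3; order 6: 3; order 12: 1.
Total: 1 + 7 + 1 + 3 + 3 + 1 = 16.

16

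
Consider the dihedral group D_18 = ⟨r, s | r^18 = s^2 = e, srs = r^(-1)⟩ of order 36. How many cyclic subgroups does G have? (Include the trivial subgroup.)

24

A cyclic subgroup of order d is generated by each of its φ(d) elements of order d, so the cyclic subgroups of order d number (#elements of order d)/φ(d).
Cyclic subgroups by order — order 1: 1; order 2: 19; order 3: 1; order 6: 1; order 9: 1; order 18: 1.
Total: 24.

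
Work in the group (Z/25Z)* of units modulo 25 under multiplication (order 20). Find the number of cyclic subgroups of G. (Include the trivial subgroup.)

A cyclic subgroup of order d is generated by each of its φ(d) elements of order d, so the cyclic subgroups of order d number (#elements of order d)/φ(d).
Cyclic subgroups by order — order 1: 1; order 2: 1; order 4: 1; order 5: 1; order 10: 1; order 20: 1.
Total: 6.

6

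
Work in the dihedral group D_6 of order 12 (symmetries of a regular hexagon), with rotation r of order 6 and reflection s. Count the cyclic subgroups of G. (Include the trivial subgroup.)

10

Each element a generates a cyclic subgroup ⟨a⟩; distinct elements may generate the same one (a cyclic group of order d has φ(d) generators).
Cyclic subgroups by order — order 1: 1; order 2: 7; order 3: 1; order 6: 1.
Total: 10.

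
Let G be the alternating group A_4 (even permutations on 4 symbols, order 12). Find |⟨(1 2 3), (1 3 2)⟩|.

3

|⟨(1 2 3)⟩| = 3 and |⟨(1 3 2)⟩| = 3, so |H| is a multiple of lcm(3, 3) = 3 and divides |G| = 12.
Closing under the operation: H = {e, (1 2 3), (1 3 2)}, so |H| = 3.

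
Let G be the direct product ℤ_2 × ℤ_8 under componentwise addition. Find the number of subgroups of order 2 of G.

|G| = 16 and 2 | 16, so subgroups of order 2 are possible by Lagrange.
The subgroups of order 2 are: {(0,0), (0,4)}; {(0,0), (1,0)}; {(0,0), (1,4)}.
So G has 3 subgroups of order 2.

3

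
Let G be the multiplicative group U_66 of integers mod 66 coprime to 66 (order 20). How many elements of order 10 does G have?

12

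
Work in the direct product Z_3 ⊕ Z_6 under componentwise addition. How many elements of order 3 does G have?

8

An element (a,b) has order lcm(ord(a), ord(b)); count pairs with lcm equal to 3.
Enumerating gives 8 such elements.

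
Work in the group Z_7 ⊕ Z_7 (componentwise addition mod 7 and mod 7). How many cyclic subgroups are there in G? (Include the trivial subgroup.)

9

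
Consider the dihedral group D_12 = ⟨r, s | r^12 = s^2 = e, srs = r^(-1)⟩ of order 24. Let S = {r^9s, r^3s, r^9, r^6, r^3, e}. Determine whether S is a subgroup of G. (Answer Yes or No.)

No

Closure fails: r^9 · r^3s = s ∉ S. So S is not a subgroup.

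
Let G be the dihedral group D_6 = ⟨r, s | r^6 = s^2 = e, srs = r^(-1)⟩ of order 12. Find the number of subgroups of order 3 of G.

|G| = 12 and 3 | 12, so subgroups of order 3 are possible by Lagrange.
The subgroups of order 3 are: {e, r^2, r^4}.
So G has 1 subgroup of order 3.

1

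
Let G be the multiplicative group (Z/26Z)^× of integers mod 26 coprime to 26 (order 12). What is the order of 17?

6

Compute successive powers of 17 mod 26: 17, 3, 25, 9, 23, 1; 17^6 ≡ 1 (mod 26).
So |⟨17⟩| = 6.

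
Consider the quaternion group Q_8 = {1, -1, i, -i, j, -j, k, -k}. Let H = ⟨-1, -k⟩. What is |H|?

4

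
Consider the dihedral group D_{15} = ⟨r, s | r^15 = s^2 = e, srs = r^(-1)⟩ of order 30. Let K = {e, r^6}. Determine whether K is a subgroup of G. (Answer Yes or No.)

No

r^6 ∈ K but its inverse r^9 ∉ K, so K is not a subgroup.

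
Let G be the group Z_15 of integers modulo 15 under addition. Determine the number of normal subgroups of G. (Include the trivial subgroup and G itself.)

4

G is abelian, so every subgroup is normal.
G has 4 subgroups in total, hence 4 normal subgroups.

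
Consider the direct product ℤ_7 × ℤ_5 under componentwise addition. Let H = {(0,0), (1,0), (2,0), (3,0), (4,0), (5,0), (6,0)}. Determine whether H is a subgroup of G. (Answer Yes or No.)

|H| = 7 divides |G| = 35, consistent with Lagrange.
H contains the identity, every element's inverse is in H, and H is closed under +: it is a subgroup.
In fact H = ⟨(4,0)⟩.

Yes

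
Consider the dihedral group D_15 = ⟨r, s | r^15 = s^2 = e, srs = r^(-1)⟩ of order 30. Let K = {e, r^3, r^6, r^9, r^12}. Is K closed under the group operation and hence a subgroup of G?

|K| = 5 divides |G| = 30, consistent with Lagrange.
K contains the identity, every element's inverse is in K, and K is closed under ·: it is a subgroup.
In fact K = ⟨r^9⟩.

Yes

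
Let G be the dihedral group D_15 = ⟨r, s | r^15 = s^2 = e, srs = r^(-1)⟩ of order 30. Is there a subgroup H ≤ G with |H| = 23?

No

23 does not divide |G| = 30, so by Lagrange no subgroup of order 23 exists.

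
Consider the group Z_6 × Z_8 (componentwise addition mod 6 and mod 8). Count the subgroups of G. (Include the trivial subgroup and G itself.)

22

|G| = 48, so by Lagrange every subgroup order divides 48. Divisors: 1, 2, 3, 4, 6, 8, 12, 16, 24, 48.
Subgroups by order — order 1: 1; order 2: 3; order 3: 1; order 4: 3; order 6: 3; order 8: 3; order 12: 3; order 16: 1; order 24: 3; order 48: 1.
Total: 1 + 3 + 1 + 3 + 3 + 3 + 3 + 1 + 3 + 1 = 22.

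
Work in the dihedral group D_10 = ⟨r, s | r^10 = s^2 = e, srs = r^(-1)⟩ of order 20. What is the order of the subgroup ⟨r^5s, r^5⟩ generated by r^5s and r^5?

|⟨r^5s⟩| = 2 and |⟨r^5⟩| = 2, so |H| is a multiple of lcm(2, 2) = 2 and divides |G| = 20.
Closing under the operation: H = {e, r^5, s, r^5s}, so |H| = 4.

4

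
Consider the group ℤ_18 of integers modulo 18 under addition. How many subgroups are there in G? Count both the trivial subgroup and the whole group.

6

A cyclic group of order 18 has exactly one subgroup for each divisor of 18.
Divisors of 18: 1, 2, 3, 6, 9, 18.
So ℤ_18 has 6 subgroups.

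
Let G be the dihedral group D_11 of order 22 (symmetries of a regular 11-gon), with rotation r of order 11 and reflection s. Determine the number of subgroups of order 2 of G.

|G| = 22 and 2 | 22, so subgroups of order 2 are possible by Lagrange.
The subgroups of order 2 are: {e, r^10s}; {e, r^2s}; {e, r^3s}; {e, r^4s}; … (11 in all).
So G has 11 subgroups of order 2.

11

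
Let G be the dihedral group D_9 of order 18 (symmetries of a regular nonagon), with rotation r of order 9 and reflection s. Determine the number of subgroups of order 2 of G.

|G| = 18 and 2 | 18, so subgroups of order 2 are possible by Lagrange.
The subgroups of order 2 are: {e, r^2s}; {e, r^3s}; {e, r^4s}; {e, r^5s}; … (9 in all).
So G has 9 subgroups of order 2.

9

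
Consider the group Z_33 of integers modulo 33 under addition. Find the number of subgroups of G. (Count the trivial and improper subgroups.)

4

Subgroups of the cyclic group Z_33 correspond bijectively to divisors of 33.
Divisors of 33: 1, 3, 11, 33.
So Z_33 has 4 subgroups.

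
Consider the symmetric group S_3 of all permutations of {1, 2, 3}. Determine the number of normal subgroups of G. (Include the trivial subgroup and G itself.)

3

G has 6 subgroups. Checking conjugation-invariance by order — order 1: 1/1 normal; order 2: 0/3 normal; order 3: 1/1 normal; order 6: 1/1 normal.
Total normal subgroups: 3.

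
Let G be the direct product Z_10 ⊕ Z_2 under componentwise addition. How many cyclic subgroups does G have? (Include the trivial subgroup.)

Group the elements of G by the cyclic subgroup they generate; each cyclic subgroup of order d accounts for φ(d) elements.
Cyclic subgroups by order — order 1: 1; order 2: 3; order 5: 1; order 10: 3.
Total: 8.

8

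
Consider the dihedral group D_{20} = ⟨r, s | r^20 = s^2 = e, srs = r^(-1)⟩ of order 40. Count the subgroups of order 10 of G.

|G| = 40 and 10 | 40, so subgroups of order 10 are possible by Lagrange.
The subgroups of order 10 are: {e, r^2, r^4, r^6, r^8, r^10, r^12, r^14, r^16, r^18}; {e, r^4, r^8, r^12, r^16, r^2s, r^6s, r^10s, r^14s, r^18s}; {e, r^4, r^8, r^12, r^16, r^3s, r^7s, r^11s, r^15s, r^19s}; {e, r^4, r^8, r^12, r^16, s, r^4s, r^8s, r^12s, r^16s}; … (5 in all).
So G has 5 subgroups of order 10.

5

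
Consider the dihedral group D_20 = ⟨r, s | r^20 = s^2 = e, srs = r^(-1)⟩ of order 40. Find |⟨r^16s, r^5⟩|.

|⟨r^16s⟩| = 2 and |⟨r^5⟩| = 4, so |H| is a multiple of lcm(2, 4) = 4 and divides |G| = 40.
Closing under the operation: H = {e, r^5, r^10, r^15, rs, r^6s, r^11s, r^16s}, so |H| = 8.

8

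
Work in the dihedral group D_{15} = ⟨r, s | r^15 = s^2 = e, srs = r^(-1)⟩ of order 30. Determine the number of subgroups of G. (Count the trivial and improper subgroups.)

28

|G| = 30, so by Lagrange every subgroup order divides 30. Divisors: 1, 2, 3, 5, 6, 10, 15, 30.
Subgroups by order — order 1: 1; order 2: 15; order 3: 1; order 5: 1; order 6: 5; order 10: 3; order 15: 1; order 30: 1.
Total: 1 + 15 + 1 + 1 + 5 + 3 + 1 + 1 = 28.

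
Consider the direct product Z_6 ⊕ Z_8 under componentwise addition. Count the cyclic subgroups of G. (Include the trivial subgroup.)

A cyclic subgroup of order d is generated by each of its φ(d) elements of order d, so the cyclic subgroups of order d number (#elements of order d)/φ(d).
Cyclic subgroups by order — order 1: 1; order 2: 3; order 3: 1; order 4: 2; order 6: 3; order 8: 2; order 12: 2; order 24: 2.
Total: 16.

16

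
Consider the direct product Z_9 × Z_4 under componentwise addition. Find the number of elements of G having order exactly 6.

2

An element (a,b) has order lcm(ord(a), ord(b)); count pairs with lcm equal to 6.
Enumerating gives 2 such elements.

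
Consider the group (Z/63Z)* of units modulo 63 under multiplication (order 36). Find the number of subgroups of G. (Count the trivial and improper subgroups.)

30

|G| = 36, so by Lagrange every subgroup order divides 36. Divisors: 1, 2, 3, 4, 6, 9, 12, 18, 36.
Subgroups by order — order 1: 1; order 2: 3; order 3: 4; order 4: 1; order 6: 12; order 9: 1; order 12: 4; order 18: 3; order 36: 1.
Total: 1 + 3 + 4 + 1 + 12 + 1 + 4 + 3 + 1 = 30.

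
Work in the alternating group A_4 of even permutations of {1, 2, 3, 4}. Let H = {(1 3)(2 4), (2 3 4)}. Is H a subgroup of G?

No

The identity e ∉ H, so H is not a subgroup.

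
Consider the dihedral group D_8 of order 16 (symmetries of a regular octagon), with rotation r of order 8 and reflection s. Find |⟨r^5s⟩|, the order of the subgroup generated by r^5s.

Computing powers of r^5s: the smallest k with (r^5s)^k = e is k = 2.

2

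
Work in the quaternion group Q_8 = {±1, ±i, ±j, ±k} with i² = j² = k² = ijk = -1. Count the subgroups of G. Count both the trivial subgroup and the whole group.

6

|G| = 8, so by Lagrange every subgroup order divides 8. Divisors: 1, 2, 4, 8.
Subgroups by order — order 1: 1; order 2: 1; order 4: 3; order 8: 1.
Total: 1 + 1 + 3 + 1 = 6.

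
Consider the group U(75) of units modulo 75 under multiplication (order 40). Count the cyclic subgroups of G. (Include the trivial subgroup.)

12

A cyclic subgroup of order d is generated by each of its φ(d) elements of order d, so the cyclic subgroups of order d number (#elements of order d)/φ(d).
Cyclic subgroups by order — order 1: 1; order 2: 3; order 4: 2; order 5: 1; order 10: 3; order 20: 2.
Total: 12.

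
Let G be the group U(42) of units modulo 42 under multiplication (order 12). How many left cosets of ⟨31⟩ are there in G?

2

|⟨31⟩| = 6 and |G| = 12.
By Lagrange, [G : H] = |G|/|H| = 12/6 = 2.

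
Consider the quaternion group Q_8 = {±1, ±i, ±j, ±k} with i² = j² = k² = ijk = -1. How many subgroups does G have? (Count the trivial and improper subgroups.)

|G| = 8, so by Lagrange every subgroup order divides 8. Divisors: 1, 2, 4, 8.
Subgroups by order — order 1: 1; order 2: 1; order 4: 3; order 8: 1.
Total: 1 + 1 + 3 + 1 = 6.

6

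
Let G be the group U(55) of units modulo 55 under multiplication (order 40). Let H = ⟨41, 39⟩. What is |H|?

20

|⟨41⟩| = 10 and |⟨39⟩| = 10, so |H| is a multiple of lcm(10, 10) = 10 and divides |G| = 40.
Closing under the operation: H = {1, 4, 6, 9, 14, 16, 19, 21, 24, 26, 29, 31, 34, 36, 39, 41, 46, 49, 51, 54}, so |H| = 20.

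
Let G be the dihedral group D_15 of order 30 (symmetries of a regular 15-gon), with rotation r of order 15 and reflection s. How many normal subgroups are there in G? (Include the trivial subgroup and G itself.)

5

G has 28 subgroups. Checking conjugation-invariance by order — order 1: 1/1 normal; order 2: 0/15 normal; order 3: 1/1 normal; order 5: 1/1 normal; order 6: 0/5 normal; order 10: 0/3 normal; order 15: 1/1 normal; order 30: 1/1 normal.
Total normal subgroups: 5.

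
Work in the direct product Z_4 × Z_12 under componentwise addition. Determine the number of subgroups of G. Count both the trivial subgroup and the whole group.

|G| = 48, so by Lagrange every subgroup order divides 48. Divisors: 1, 2, 3, 4, 6, 8, 12, 16, 24, 48.
Subgroups by order — order 1: 1; order 2: 3; order 3: 1; order 4: 7; order 6: 3; order 8: 3; order 12: 7; order 16: 1; order 24: 3; order 48: 1.
Total: 1 + 3 + 1 + 7 + 3 + 3 + 7 + 1 + 3 + 1 = 30.

30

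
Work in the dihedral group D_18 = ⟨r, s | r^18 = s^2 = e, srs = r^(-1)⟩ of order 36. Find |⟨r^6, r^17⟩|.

18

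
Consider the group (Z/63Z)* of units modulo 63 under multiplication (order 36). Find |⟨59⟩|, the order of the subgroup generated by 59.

6

Compute successive powers of 59 mod 63: 59, 16, 62, 4, 47, 1; 59^6 ≡ 1 (mod 63).
So |⟨59⟩| = 6.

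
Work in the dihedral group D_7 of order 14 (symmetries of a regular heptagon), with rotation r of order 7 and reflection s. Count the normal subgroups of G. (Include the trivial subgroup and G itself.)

G has 10 subgroups. Checking conjugation-invariance by order — order 1: 1/1 normal; order 2: 0/7 normal; order 7: 1/1 normal; order 14: 1/1 normal.
Total normal subgroups: 3.

3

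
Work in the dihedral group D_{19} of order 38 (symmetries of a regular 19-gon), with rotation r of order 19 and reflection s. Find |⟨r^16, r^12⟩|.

|⟨r^16⟩| = 19 and |⟨r^12⟩| = 19, so |H| is a multiple of lcm(19, 19) = 19 and divides |G| = 38.
Closing under the operation: H = {e, r, r^2, r^3, r^4, r^5, r^6, r^7, r^8, r^9, r^10, r^11, r^12, r^13, r^14, r^15, r^16, r^17, r^18}, so |H| = 19.

19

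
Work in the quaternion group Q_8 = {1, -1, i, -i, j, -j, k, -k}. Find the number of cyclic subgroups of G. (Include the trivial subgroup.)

A cyclic subgroup of order d is generated by each of its φ(d) elements of order d, so the cyclic subgroups of order d number (#elements of order d)/φ(d).
Cyclic subgroups by order — order 1: 1; order 2: 1; order 4: 3.
Total: 5.

5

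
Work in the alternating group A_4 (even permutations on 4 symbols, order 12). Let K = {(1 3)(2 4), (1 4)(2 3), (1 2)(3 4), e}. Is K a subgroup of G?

Yes

|K| = 4 divides |G| = 12, consistent with Lagrange.
K contains the identity, every element's inverse is in K, and K is closed under ∘: it is a subgroup.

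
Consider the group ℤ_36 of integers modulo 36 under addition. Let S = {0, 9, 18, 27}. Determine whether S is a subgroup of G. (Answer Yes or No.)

|S| = 4 divides |G| = 36, consistent with Lagrange.
S contains the identity, every element's inverse is in S, and S is closed under +: it is a subgroup.
In fact S = ⟨9⟩.

Yes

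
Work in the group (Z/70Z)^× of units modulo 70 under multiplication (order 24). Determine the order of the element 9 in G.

Compute successive powers of 9 mod 70: 9, 11, 29, 51, 39, 1; 9^6 ≡ 1 (mod 70).
So |⟨9⟩| = 6.

6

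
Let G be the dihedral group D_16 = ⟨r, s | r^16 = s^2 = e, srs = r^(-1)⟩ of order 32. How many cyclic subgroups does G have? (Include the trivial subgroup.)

21

A cyclic subgroup of order d is generated by each of its φ(d) elements of order d, so the cyclic subgroups of order d number (#elements of order d)/φ(d).
Cyclic subgroups by order — order 1: 1; order 2: 17; order 4: 1; order 8: 1; order 16: 1.
Total: 21.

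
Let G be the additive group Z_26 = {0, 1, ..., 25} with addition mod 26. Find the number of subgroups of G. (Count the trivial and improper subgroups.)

4

Subgroups of the cyclic group Z_26 correspond bijectively to divisors of 26.
Divisors of 26: 1, 2, 13, 26.
So Z_26 has 4 subgroups.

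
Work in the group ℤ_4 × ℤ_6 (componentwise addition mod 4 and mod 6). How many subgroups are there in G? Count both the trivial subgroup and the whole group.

16

|G| = 24, so by Lagrange every subgroup order divides 24. Divisors: 1, 2, 3, 4, 6, 8, 12, 24.
Subgroups by order — order 1: 1; order 2: 3; order 3: 1; order 4: 3; order 6: 3; order 8: 1; order 12: 3; order 24: 1.
Total: 1 + 3 + 1 + 3 + 3 + 1 + 3 + 1 = 16.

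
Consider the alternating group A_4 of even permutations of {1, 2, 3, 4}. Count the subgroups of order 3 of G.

4

|G| = 12 and 3 | 12, so subgroups of order 3 are possible by Lagrange.
The subgroups of order 3 are: {e, (1 2 3), (1 3 2)}; {e, (1 2 4), (1 4 2)}; {e, (1 3 4), (1 4 3)}; {e, (2 3 4), (2 4 3)}.
So G has 4 subgroups of order 3.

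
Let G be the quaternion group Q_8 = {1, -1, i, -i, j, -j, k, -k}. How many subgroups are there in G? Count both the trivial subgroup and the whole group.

6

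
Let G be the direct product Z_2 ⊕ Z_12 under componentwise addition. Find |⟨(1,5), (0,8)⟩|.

|⟨(1,5)⟩| = 12 and |⟨(0,8)⟩| = 3, so |H| is a multiple of lcm(12, 3) = 12 and divides |G| = 24.
Closing under the operation: H = {(0,0), (0,2), (0,4), (0,6), (0,8), (0,10), (1,1), (1,3), (1,5), (1,7), (1,9), (1,11)}, so |H| = 12.

12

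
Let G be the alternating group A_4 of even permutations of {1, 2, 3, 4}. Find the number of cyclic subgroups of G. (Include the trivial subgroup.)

8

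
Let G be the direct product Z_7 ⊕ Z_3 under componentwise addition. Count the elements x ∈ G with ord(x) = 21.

12

An element (a,b) has order lcm(ord(a), ord(b)); count pairs with lcm equal to 21.
Enumerating gives 12 such elements.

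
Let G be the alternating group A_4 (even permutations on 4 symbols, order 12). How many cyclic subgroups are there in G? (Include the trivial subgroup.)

8

A cyclic subgroup of order d is generated by each of its φ(d) elements of order d, so the cyclic subgroups of order d number (#elements of order d)/φ(d).
Cyclic subgroups by order — order 1: 1; order 2: 3; order 3: 4.
Total: 8.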